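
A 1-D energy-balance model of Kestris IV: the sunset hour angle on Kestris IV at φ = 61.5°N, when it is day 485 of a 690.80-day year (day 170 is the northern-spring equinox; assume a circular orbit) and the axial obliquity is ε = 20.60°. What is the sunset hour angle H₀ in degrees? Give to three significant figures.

Solar longitude: λ_s = 360° × (485 − 170)/690.80 = 164.157°.
sin δ = sin 20.60° × sin 164.157° = 0.09605, so δ = +5.512°.
cos H₀ = −tan φ · tan δ = −tan(+61.5°) × tan(+5.512°) = -0.1777, so H₀ = 1.7495 rad = 100.24°.

H₀ = 100°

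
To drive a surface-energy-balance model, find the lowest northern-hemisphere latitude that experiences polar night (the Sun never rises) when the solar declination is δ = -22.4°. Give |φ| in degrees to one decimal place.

|φ| = 67.6°

Polar night requires cos H₀ = −tan φ tan δ ≥ 1, i.e. tan φ tan δ ≤ −1.
The boundary is |tan φ| · |tan δ| = 1, so |φ| = 90° − |δ| = 90° − 22.4° = 67.6° in the northern hemisphere.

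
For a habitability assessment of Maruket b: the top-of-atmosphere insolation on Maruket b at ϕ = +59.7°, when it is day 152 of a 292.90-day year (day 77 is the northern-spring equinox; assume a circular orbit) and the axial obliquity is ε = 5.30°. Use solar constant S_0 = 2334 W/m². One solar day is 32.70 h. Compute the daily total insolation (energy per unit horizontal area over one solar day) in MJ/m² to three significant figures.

Solar longitude: L_s = 360° × (152 − 77)/292.90 = 92.182°.
sin δ = sin 5.30° × sin 92.182° = 0.09230, so δ = +5.296°.
cos h₀ = −tan(+59.7°) tan(+5.296°) = -0.1586, h₀ = 1.7301 rad.
Bracket: h₀ sin ϕ sin δ + cos ϕ cos δ sin h₀ = 1.7301×0.86340×0.09230 + 0.50453×0.99573×0.98734 = 0.137875 + 0.496016 = 0.633891.
Q̄ = (S_0/π) × [bracket] = (2334/π) × 0.633891 = 470.94 W/m².
Daily total = Q̄ × 32.70 h × 3600 s/h = 470.94 × 32.70 × 3600 / 10⁶ = 55.44 MJ/m².

55.4 MJ/m²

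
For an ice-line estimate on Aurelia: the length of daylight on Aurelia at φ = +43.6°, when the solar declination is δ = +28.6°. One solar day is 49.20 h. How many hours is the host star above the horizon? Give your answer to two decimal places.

cos H₀ = −tan φ · tan δ = −tan(+43.6°) × tan(+28.600°) = -0.5192, so H₀ = 2.1167 rad = 121.28°.
Daylight = 2H₀/(2π) × 49.20 h = (2.1167/π) × 49.20 = 33.15 h.

33.15 h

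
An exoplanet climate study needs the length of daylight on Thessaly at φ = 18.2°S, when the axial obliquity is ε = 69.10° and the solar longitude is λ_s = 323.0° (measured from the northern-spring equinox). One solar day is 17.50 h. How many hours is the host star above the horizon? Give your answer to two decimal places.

10.01 h

Solar declination: sin δ = sin ε · sin λ_s = sin 69.10° × sin 323.0° = -0.56222, so δ = -34.209°.
cos H₀ = −tan φ · tan δ = −tan(-18.2°) × tan(-34.209°) = -0.2235, so H₀ = 1.7962 rad = 102.92°.
Daylight = 2H₀/(2π) × 17.50 h = (1.7962/π) × 17.50 = 10.01 h.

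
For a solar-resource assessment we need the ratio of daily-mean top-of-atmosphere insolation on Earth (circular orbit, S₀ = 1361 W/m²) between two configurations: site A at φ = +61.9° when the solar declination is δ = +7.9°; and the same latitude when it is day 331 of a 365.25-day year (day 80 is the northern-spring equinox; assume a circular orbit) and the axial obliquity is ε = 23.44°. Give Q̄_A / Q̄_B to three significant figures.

Q̄_A / Q̄_B ≈ 12.1

— Configuration A (φ=+61.9°):
cos H₀ = −tan(+61.9°) tan(+7.900°) = -0.2599, H₀ = 1.8337 rad.
Bracket: H₀ sin φ sin δ + cos φ cos δ sin H₀ = 1.8337×0.88213×0.13744 + 0.47101×0.99051×0.96564 = 0.222318 + 0.450510 = 0.672828.
Q̄ = (S₀/π) × [bracket] = (1361/π) × 0.672828 = 291.48 W/m².
— Configuration B (φ=+61.9°):
Solar longitude: λ_s = 360° × (331 − 80)/365.25 = 247.392°.
sin δ = sin 23.44° × sin 247.392° = -0.36722, so δ = -21.544°.
cos H₀ = −tan(+61.9°) tan(-21.544°) = 0.7394, H₀ = 0.7386 rad.
Bracket: H₀ sin φ sin δ + cos φ cos δ sin H₀ = 0.7386×0.88213×-0.36722 + 0.47101×0.93013×0.67326 = -0.239259 + 0.294956 = 0.055697.
Q̄ = (S₀/π) × [bracket] = (1361/π) × 0.055697 = 24.129 W/m².
Ratio Q̄_A / Q̄_B = 291.48 / 24.129 = 12.08.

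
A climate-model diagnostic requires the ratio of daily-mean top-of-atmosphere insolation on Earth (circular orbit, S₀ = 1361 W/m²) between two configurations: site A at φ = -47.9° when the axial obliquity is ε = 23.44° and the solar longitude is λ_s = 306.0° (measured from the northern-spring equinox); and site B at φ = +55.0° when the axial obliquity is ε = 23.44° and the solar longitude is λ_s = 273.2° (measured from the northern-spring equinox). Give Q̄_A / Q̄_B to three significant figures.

Q̄_A / Q̄_B ≈ 8.83

— Configuration A (φ=-47.9°):
Solar declination: sin δ = sin ε · sin λ_s = sin 23.44° × sin 306.0° = -0.32182, so δ = -18.773°.
cos H₀ = −tan(-47.9°) tan(-18.773°) = -0.3762, H₀ = 1.9565 rad.
Bracket: H₀ sin φ sin δ + cos φ cos δ sin H₀ = 1.9565×-0.74198×-0.32182 + 0.67043×0.94680×0.92655 = 0.467181 + 0.588140 = 1.055321.
Q̄ = (S₀/π) × [bracket] = (1361/π) × 1.055321 = 457.19 W/m².
— Configuration B (φ=+55.0°):
Solar declination: sin δ = sin ε · sin λ_s = sin 23.44° × sin 273.2° = -0.39717, so δ = -23.401°.
cos H₀ = −tan(+55.0°) tan(-23.401°) = 0.6181, H₀ = 0.9045 rad.
Bracket: H₀ sin φ sin δ + cos φ cos δ sin H₀ = 0.9045×0.81915×-0.39717 + 0.57358×0.91775×0.78614 = -0.294272 + 0.413826 = 0.119554.
Q̄ = (S₀/π) × [bracket] = (1361/π) × 0.119554 = 51.793 W/m².
Ratio Q̄_A / Q̄_B = 457.19 / 51.793 = 8.827.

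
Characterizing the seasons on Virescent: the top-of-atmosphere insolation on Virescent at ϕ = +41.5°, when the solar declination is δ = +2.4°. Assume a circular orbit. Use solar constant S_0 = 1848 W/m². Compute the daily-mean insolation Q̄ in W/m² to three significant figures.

cos h₀ = −tan(+41.5°) tan(+2.400°) = -0.0371, h₀ = 1.6079 rad.
Bracket: h₀ sin ϕ sin δ + cos ϕ cos δ sin h₀ = 1.6079×0.66262×0.04188 + 0.74896×0.99912×0.99931 = 0.044620 + 0.747785 = 0.792405.
Q̄ = (S_0/π) × [bracket] = (1848/π) × 0.792405 = 466.1 W/m².

Q̄ ≈ 466 W/m²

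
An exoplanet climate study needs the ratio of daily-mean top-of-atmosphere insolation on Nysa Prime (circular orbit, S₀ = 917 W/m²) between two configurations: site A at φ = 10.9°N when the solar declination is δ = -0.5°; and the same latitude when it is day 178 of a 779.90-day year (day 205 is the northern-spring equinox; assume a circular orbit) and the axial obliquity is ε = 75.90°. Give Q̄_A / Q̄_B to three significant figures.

Q̄_A / Q̄_B ≈ 1.09

— Configuration A (φ=+10.9°):
cos H₀ = −tan(+10.9°) tan(-0.500°) = 0.0017, H₀ = 1.5691 rad.
Bracket: H₀ sin φ sin δ + cos φ cos δ sin H₀ = 1.5691×0.18910×-0.00873 + 0.98196×0.99996×1.00000 = -0.002590 + 0.981921 = 0.979331.
Q̄ = (S₀/π) × [bracket] = (917/π) × 0.979331 = 285.86 W/m².
— Configuration B (φ=+10.9°):
Solar longitude: λ_s = 360° × (178 − 205)/779.90 = -12.463°, i.e. -12.463° + 360° = 347.537°.
sin δ = sin 75.90° × sin 347.537° = -0.20931, so δ = -12.082°.
cos H₀ = −tan(+10.9°) tan(-12.082°) = 0.0412, H₀ = 1.5296 rad.
Bracket: H₀ sin φ sin δ + cos φ cos δ sin H₀ = 1.5296×0.18910×-0.20931 + 0.98196×0.97785×0.99915 = -0.060542 + 0.959393 = 0.898851.
Q̄ = (S₀/π) × [bracket] = (917/π) × 0.898851 = 262.37 W/m².
Ratio Q̄_A / Q̄_B = 285.86 / 262.37 = 1.090.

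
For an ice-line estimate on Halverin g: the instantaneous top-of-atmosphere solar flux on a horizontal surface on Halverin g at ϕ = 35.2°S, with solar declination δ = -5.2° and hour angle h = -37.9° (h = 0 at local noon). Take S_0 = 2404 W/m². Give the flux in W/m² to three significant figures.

cos θ_z = sin ϕ sin δ + cos ϕ cos δ cos h = 0.052244 + 0.642142 = 0.694386.
Flux = S_0 · cos θ_z = 2404 × 0.694386 = 1669 W/m².

1.67e+03 W/m²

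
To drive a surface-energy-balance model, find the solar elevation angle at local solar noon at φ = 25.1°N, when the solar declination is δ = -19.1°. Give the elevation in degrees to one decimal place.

At local noon the hour angle is zero, so the zenith angle equals |φ − δ| = |+25.1° − (-19.100°)| = 44.200°.
Elevation = 90° − 44.200° = 45.8°.

45.8°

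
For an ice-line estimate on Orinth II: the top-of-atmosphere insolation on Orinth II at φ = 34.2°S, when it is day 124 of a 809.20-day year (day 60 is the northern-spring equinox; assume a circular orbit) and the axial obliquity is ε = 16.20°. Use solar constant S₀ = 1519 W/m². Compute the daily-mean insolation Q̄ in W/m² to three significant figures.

Q̄ ≈ 341 W/m²

Solar longitude: λ_s = 360° × (124 − 60)/809.20 = 28.473°.
sin δ = sin 16.20° × sin 28.473° = 0.13301, so δ = +7.643°.
cos H₀ = −tan(-34.2°) tan(+7.643°) = 0.0912, H₀ = 1.4795 rad.
Bracket: H₀ sin φ sin δ + cos φ cos δ sin H₀ = 1.4795×-0.56208×0.13301 + 0.82708×0.99112×0.99583 = -0.110611 + 0.816317 = 0.705706.
Q̄ = (S₀/π) × [bracket] = (1519/π) × 0.705706 = 341.2 W/m².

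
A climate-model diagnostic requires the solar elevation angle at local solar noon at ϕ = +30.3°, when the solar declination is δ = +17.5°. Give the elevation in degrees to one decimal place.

At local noon the hour angle is zero, so the zenith angle equals |ϕ − δ| = |+30.3° − (+17.500°)| = 12.800°.
Elevation = 90° − 12.800° = 77.2°.

77.2°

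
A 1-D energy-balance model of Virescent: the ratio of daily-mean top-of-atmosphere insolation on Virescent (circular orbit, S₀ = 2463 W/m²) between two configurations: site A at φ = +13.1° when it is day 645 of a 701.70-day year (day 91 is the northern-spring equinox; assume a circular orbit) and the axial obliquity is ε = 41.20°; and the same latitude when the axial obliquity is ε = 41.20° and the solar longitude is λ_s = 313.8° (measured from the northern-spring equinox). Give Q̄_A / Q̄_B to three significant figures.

— Configuration A (φ=+13.1°):
Solar longitude: λ_s = 360° × (645 − 91)/701.70 = 284.224°.
sin δ = sin 41.20° × sin 284.224° = -0.63850, so δ = -39.680°.
cos H₀ = −tan(+13.1°) tan(-39.680°) = 0.1931, H₀ = 1.3765 rad.
Bracket: H₀ sin φ sin δ + cos φ cos δ sin H₀ = 1.3765×0.22665×-0.63850 + 0.97398×0.76963×0.98119 = -0.199202 + 0.735504 = 0.536302.
Q̄ = (S₀/π) × [bracket] = (2463/π) × 0.536302 = 420.46 W/m².
— Configuration B (φ=+13.1°):
Solar declination: sin δ = sin ε · sin λ_s = sin 41.20° × sin 313.8° = -0.47542, so δ = -28.386°.
cos H₀ = −tan(+13.1°) tan(-28.386°) = 0.1258, H₀ = 1.4447 rad.
Bracket: H₀ sin φ sin δ + cos φ cos δ sin H₀ = 1.4447×0.22665×-0.47542 + 0.97398×0.87976×0.99206 = -0.155672 + 0.850065 = 0.694393.
Q̄ = (S₀/π) × [bracket] = (2463/π) × 0.694393 = 544.40 W/m².
Ratio Q̄_A / Q̄_B = 420.46 / 544.40 = 0.7723.

Q̄_A / Q̄_B ≈ 0.772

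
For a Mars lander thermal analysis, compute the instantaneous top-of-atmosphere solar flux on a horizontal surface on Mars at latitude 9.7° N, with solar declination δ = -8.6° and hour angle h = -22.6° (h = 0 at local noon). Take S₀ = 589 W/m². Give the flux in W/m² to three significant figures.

515 W/m²

cos θ_z = sin φ sin δ + cos φ cos δ cos h = -0.025195 + 0.899780 = 0.874585.
Flux = S₀ · cos θ_z = 589 × 0.874585 = 515.1 W/m².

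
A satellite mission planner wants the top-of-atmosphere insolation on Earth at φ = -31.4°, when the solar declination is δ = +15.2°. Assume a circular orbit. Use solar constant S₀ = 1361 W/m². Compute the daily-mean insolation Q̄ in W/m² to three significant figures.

Q̄ ≈ 269 W/m²

cos H₀ = −tan(-31.4°) tan(+15.200°) = 0.1658, H₀ = 1.4042 rad.
Bracket: H₀ sin φ sin δ + cos φ cos δ sin H₀ = 1.4042×-0.52101×0.26219 + 0.85355×0.96502×0.98615 = -0.191819 + 0.812285 = 0.620466.
Q̄ = (S₀/π) × [bracket] = (1361/π) × 0.620466 = 268.8 W/m².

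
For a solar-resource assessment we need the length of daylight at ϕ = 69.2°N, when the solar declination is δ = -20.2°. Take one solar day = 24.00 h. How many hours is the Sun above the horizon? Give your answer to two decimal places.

cos h₀ = −tan ϕ · tan δ = −tan(+69.2°) × tan(-20.200°) = 0.9686, so h₀ = 0.2513 rad = 14.40°.
Daylight = 2h₀/(2π) × 24.00 h = (0.2513/π) × 24.00 = 1.92 h.

1.92 h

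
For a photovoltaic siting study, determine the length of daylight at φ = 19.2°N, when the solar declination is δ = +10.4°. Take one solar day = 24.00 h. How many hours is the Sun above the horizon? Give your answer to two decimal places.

12.49 h

cos H₀ = −tan φ · tan δ = −tan(+19.2°) × tan(+10.400°) = -0.0639, so H₀ = 1.6348 rad = 93.66°.
Daylight = 2H₀/(2π) × 24.00 h = (1.6348/π) × 24.00 = 12.49 h.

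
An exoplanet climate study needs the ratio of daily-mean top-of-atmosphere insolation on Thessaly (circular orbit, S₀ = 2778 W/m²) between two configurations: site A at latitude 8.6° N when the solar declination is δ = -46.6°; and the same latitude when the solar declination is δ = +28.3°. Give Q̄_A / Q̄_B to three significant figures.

Q̄_A / Q̄_B ≈ 0.525

— Configuration A (φ=+8.6°):
cos H₀ = −tan(+8.6°) tan(-46.600°) = 0.1599, H₀ = 1.4102 rad.
Bracket: H₀ sin φ sin δ + cos φ cos δ sin H₀ = 1.4102×0.14954×-0.72657 + 0.98876×0.68709×0.98713 = -0.153220 + 0.670624 = 0.517404.
Q̄ = (S₀/π) × [bracket] = (2778/π) × 0.517404 = 457.52 W/m².
— Configuration B (φ=+8.6°):
cos H₀ = −tan(+8.6°) tan(+28.300°) = -0.0814, H₀ = 1.6523 rad.
Bracket: H₀ sin φ sin δ + cos φ cos δ sin H₀ = 1.6523×0.14954×0.47409 + 0.98876×0.88048×0.99668 = 0.117141 + 0.867693 = 0.984834.
Q̄ = (S₀/π) × [bracket] = (2778/π) × 0.984834 = 870.85 W/m².
Ratio Q̄_A / Q̄_B = 457.52 / 870.85 = 0.5254.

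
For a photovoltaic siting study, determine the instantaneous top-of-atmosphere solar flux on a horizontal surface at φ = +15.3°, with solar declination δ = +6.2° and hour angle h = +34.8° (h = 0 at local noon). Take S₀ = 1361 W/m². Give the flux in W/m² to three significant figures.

1.11e+03 W/m²

cos θ_z = sin φ sin δ + cos φ cos δ cos h = 0.028498 + 0.787413 = 0.815911.
Flux = S₀ · cos θ_z = 1361 × 0.815911 = 1110 W/m².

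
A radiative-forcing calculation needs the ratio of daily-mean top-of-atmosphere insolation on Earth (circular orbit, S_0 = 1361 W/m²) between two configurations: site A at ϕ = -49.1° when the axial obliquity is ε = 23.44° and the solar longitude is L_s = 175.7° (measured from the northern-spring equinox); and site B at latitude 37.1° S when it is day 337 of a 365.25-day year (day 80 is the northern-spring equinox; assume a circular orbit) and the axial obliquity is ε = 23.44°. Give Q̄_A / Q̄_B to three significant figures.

— Configuration A (ϕ=-49.1°):
Solar declination: sin δ = sin ε · sin L_s = sin 23.44° × sin 175.7° = 0.02983, so δ = +1.709°.
cos h₀ = −tan(-49.1°) tan(+1.709°) = 0.0344, h₀ = 1.5363 rad.
Bracket: h₀ sin ϕ sin δ + cos ϕ cos δ sin h₀ = 1.5363×-0.75585×0.02983 + 0.65474×0.99956×0.99941 = -0.034639 + 0.654066 = 0.619427.
Q̄ = (S_0/π) × [bracket] = (1361/π) × 0.619427 = 268.35 W/m².
— Configuration B (ϕ=-37.1°):
Solar longitude: L_s = 360° × (337 − 80)/365.25 = 253.306°.
sin δ = sin 23.44° × sin 253.306° = -0.38102, so δ = -22.397°.
cos h₀ = −tan(-37.1°) tan(-22.397°) = -0.3117, h₀ = 1.8878 rad.
Bracket: h₀ sin ϕ sin δ + cos ϕ cos δ sin h₀ = 1.8878×-0.60321×-0.38102 + 0.79758×0.92457×0.95019 = 0.433883 + 0.700688 = 1.134571.
Q̄ = (S_0/π) × [bracket] = (1361/π) × 1.134571 = 491.52 W/m².
Ratio Q̄_A / Q̄_B = 268.35 / 491.52 = 0.5460.

Q̄_A / Q̄_B ≈ 0.546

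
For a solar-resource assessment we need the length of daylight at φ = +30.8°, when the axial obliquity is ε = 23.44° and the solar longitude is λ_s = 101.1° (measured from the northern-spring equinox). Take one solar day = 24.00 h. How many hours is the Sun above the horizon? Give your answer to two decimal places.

Solar declination: sin δ = sin ε · sin λ_s = sin 23.44° × sin 101.1° = 0.39035, so δ = +22.976°.
cos H₀ = −tan φ · tan δ = −tan(+30.8°) × tan(+22.976°) = -0.2527, so H₀ = 1.8263 rad = 104.64°.
Daylight = 2H₀/(2π) × 24.00 h = (1.8263/π) × 24.00 = 13.95 h.

13.95 h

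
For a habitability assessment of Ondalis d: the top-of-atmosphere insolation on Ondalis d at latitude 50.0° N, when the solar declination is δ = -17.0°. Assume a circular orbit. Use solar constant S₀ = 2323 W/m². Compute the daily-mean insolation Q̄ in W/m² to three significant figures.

Q̄ ≈ 225 W/m²

cos H₀ = −tan(+50.0°) tan(-17.000°) = 0.3644, H₀ = 1.1979 rad.
Bracket: H₀ sin φ sin δ + cos φ cos δ sin H₀ = 1.1979×0.76604×-0.29237 + 0.64279×0.95630×0.93126 = -0.268290 + 0.572446 = 0.304156.
Q̄ = (S₀/π) × [bracket] = (2323/π) × 0.304156 = 224.9 W/m².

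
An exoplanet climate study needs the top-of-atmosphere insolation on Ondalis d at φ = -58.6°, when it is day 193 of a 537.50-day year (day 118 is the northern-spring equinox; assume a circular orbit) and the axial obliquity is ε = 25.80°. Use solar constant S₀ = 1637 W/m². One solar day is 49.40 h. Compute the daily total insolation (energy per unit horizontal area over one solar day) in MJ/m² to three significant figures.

Solar longitude: λ_s = 360° × (193 − 118)/537.50 = 50.233°.
sin δ = sin 25.80° × sin 50.233° = 0.33454, so δ = +19.545°.
cos H₀ = −tan(-58.6°) tan(+19.545°) = 0.5816, H₀ = 0.9501 rad.
Bracket: H₀ sin φ sin δ + cos φ cos δ sin H₀ = 0.9501×-0.85355×0.33454 + 0.52101×0.94238×0.81349 = -0.271298 + 0.399415 = 0.128117.
Q̄ = (S₀/π) × [bracket] = (1637/π) × 0.128117 = 66.758 W/m².
Daily total = Q̄ × 49.40 h × 3600 s/h = 66.758 × 49.40 × 3600 / 10⁶ = 11.87 MJ/m².

11.9 MJ/m²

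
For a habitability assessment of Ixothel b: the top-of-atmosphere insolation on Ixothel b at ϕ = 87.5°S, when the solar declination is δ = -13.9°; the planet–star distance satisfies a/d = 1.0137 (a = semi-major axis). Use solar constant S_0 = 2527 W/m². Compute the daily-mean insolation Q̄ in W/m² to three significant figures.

cos h₀ = −tan(-87.5°) tan(-13.900°) = -5.6681 ≤ −1 ⇒ polar day, h₀ = π.
Bracket: h₀ sin ϕ sin δ + cos ϕ cos δ sin h₀ = 3.1416×-0.99905×-0.24023 + 0.04362×0.97072×0.00000 = 0.753990 + 0.000000 = 0.753990.
Inverse-square distance factor (a/d)² = 1.0137² = 1.027588.
Q̄ = (S_0/π) × 1.027588 × [bracket] = (2527/π) × 1.027588 × 0.753990 = 623.2 W/m².

Q̄ ≈ 623 W/m²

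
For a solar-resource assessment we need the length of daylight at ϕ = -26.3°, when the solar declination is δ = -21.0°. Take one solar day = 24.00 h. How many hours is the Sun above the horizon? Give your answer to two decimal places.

cos h₀ = −tan ϕ · tan δ = −tan(-26.3°) × tan(-21.000°) = -0.1897, so h₀ = 1.7617 rad = 100.94°.
Daylight = 2h₀/(2π) × 24.00 h = (1.7617/π) × 24.00 = 13.46 h.

13.46 h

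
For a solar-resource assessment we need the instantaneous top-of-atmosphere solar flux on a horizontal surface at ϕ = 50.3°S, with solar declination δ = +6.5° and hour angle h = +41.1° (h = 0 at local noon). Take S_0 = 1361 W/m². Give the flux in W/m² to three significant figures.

cos θ_z = sin ϕ sin δ + cos ϕ cos δ cos h = -0.087099 + 0.478258 = 0.391159.
Flux = S_0 · cos θ_z = 1361 × 0.391159 = 532.4 W/m².

532 W/m²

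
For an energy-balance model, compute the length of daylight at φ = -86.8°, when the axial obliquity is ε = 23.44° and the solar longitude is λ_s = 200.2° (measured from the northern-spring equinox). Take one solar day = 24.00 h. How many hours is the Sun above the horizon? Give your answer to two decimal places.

Solar declination: sin δ = sin ε · sin λ_s = sin 23.44° × sin 200.2° = -0.13736, so δ = -7.895°.
Sunrise equation: cos H₀ = −tan φ · tan δ = -2.4803 ≤ −1, so the Sun never sets (polar day) and H₀ = π.
Daylight = 2H₀/(2π) × 24.00 h = (3.1416/π) × 24.00 = 24.00 h.

24.00 h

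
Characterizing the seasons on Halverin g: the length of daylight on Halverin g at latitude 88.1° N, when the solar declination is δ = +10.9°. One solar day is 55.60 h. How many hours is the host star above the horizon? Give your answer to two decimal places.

Sunrise equation: cos h₀ = −tan ϕ · tan δ = -5.8049 ≤ −1, so the host star never sets (polar day) and h₀ = π.
Daylight = 2h₀/(2π) × 55.60 h = (3.1416/π) × 55.60 = 55.60 h.

55.60 h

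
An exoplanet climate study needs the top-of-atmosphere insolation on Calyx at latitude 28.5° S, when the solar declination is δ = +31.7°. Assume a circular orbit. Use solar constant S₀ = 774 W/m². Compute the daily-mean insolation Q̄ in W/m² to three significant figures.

cos H₀ = −tan(-28.5°) tan(+31.700°) = 0.3353, H₀ = 1.2288 rad.
Bracket: H₀ sin φ sin δ + cos φ cos δ sin H₀ = 1.2288×-0.47716×0.52547 + 0.87882×0.85081×0.94210 = -0.308101 + 0.704417 = 0.396316.
Q̄ = (S₀/π) × [bracket] = (774/π) × 0.396316 = 97.64 W/m².

Q̄ ≈ 97.6 W/m²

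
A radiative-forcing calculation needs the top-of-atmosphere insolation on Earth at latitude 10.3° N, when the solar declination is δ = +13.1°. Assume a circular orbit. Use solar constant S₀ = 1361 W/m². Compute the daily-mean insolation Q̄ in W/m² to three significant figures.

Q̄ ≈ 443 W/m²

cos H₀ = −tan(+10.3°) tan(+13.100°) = -0.0423, H₀ = 1.6131 rad.
Bracket: H₀ sin φ sin δ + cos φ cos δ sin H₀ = 1.6131×0.17880×0.22665 + 0.98389×0.97398×0.99911 = 0.065371 + 0.957436 = 1.022807.
Q̄ = (S₀/π) × [bracket] = (1361/π) × 1.022807 = 443.1 W/m².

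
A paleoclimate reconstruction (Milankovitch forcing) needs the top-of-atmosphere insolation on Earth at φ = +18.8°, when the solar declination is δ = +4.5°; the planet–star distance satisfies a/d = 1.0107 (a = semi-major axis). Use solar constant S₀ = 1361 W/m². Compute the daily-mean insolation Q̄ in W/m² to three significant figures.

Q̄ ≈ 435 W/m²

cos H₀ = −tan(+18.8°) tan(+4.500°) = -0.0268, H₀ = 1.5976 rad.
Bracket: H₀ sin φ sin δ + cos φ cos δ sin H₀ = 1.5976×0.32227×0.07846 + 0.94665×0.99692×0.99964 = 0.040396 + 0.943395 = 0.983791.
Inverse-square distance factor (a/d)² = 1.0107² = 1.021514.
Q̄ = (S₀/π) × 1.021514 × [bracket] = (1361/π) × 1.021514 × 0.983791 = 435.4 W/m².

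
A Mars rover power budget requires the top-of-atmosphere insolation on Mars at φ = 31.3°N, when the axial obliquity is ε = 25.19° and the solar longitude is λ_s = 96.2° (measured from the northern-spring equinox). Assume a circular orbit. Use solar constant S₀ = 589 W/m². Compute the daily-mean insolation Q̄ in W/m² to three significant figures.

Q̄ ≈ 216 W/m²

Solar declination: sin δ = sin ε · sin λ_s = sin 25.19° × sin 96.2° = 0.42313, so δ = +25.032°.
cos H₀ = −tan(+31.3°) tan(+25.032°) = -0.2839, H₀ = 1.8587 rad.
Bracket: H₀ sin φ sin δ + cos φ cos δ sin H₀ = 1.8587×0.51952×0.42313 + 0.85446×0.90607×0.95884 = 0.408588 + 0.742334 = 1.150922.
Q̄ = (S₀/π) × [bracket] = (589/π) × 1.150922 = 215.8 W/m².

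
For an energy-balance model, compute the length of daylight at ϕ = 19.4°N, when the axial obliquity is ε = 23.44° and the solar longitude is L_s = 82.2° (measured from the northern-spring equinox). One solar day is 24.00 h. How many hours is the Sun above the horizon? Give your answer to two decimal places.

Solar declination: sin δ = sin ε · sin L_s = sin 23.44° × sin 82.2° = 0.39411, so δ = +23.210°.
cos h₀ = −tan ϕ · tan δ = −tan(+19.4°) × tan(+23.210°) = -0.1510, so h₀ = 1.7224 rad = 98.69°.
Daylight = 2h₀/(2π) × 24.00 h = (1.7224/π) × 24.00 = 13.16 h.

13.16 h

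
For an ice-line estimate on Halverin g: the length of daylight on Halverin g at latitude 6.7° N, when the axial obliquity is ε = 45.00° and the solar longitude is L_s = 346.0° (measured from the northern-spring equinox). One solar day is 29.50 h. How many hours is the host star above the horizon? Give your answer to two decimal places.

14.56 h

Solar declination: sin δ = sin ε · sin L_s = sin 45.00° × sin 346.0° = -0.17106, so δ = -9.850°.
cos h₀ = −tan ϕ · tan δ = −tan(+6.7°) × tan(-9.850°) = 0.0204, so h₀ = 1.5504 rad = 88.83°.
Daylight = 2h₀/(2π) × 29.50 h = (1.5504/π) × 29.50 = 14.56 h.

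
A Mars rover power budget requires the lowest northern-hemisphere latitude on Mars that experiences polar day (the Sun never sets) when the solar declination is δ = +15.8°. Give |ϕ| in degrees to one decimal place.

|ϕ| = 74.2°

Polar day requires cos h₀ = −tan ϕ tan δ ≤ −1, i.e. tan ϕ tan δ ≥ 1.
The boundary is |tan ϕ| · |tan δ| = 1, so |ϕ| = 90° − |δ| = 90° − 15.8° = 74.2° in the northern hemisphere.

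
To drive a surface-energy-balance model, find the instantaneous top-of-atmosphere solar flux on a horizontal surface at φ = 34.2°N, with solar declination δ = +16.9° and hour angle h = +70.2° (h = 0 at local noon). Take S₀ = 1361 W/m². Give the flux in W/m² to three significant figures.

587 W/m²

cos θ_z = sin φ sin δ + cos φ cos δ cos h = 0.163399 + 0.268064 = 0.431463.
Flux = S₀ · cos θ_z = 1361 × 0.431463 = 587.2 W/m².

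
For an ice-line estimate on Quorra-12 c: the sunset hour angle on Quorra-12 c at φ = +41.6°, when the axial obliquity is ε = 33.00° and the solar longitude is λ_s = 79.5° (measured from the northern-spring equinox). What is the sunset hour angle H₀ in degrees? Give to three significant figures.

Solar declination: sin δ = sin ε · sin λ_s = sin 33.00° × sin 79.5° = 0.53552, so δ = +32.379°.
cos H₀ = −tan φ · tan δ = −tan(+41.6°) × tan(+32.379°) = -0.5630, so H₀ = 2.1688 rad = 124.26°.

H₀ = 124°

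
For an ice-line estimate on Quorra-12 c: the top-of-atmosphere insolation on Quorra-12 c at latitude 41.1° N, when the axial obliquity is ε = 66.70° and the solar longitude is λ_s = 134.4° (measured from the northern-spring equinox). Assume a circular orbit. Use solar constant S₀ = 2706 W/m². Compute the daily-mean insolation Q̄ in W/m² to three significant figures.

Q̄ ≈ 1.22e+03 W/m²

Solar declination: sin δ = sin ε · sin λ_s = sin 66.70° × sin 134.4° = 0.65620, so δ = +41.011°.
cos H₀ = −tan(+41.1°) tan(+41.011°) = -0.7586, H₀ = 2.4320 rad.
Bracket: H₀ sin φ sin δ + cos φ cos δ sin H₀ = 2.4320×0.65738×0.65620 + 0.75356×0.75458×0.65153 = 1.049099 + 0.370474 = 1.419573.
Q̄ = (S₀/π) × [bracket] = (2706/π) × 1.419573 = 1223 W/m².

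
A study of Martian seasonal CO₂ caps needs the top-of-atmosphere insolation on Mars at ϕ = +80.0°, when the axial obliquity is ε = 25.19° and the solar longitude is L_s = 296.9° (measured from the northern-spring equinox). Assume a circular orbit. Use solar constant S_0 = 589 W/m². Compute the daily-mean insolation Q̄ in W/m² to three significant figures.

Solar declination: sin δ = sin ε · sin L_s = sin 25.19° × sin 296.9° = -0.37957, so δ = -22.307°.
cos h₀ = −tan(+80.0°) tan(-22.307°) = 2.3268 ≥ 1 ⇒ polar night, h₀ = 0 and Q̄ = 0.

Q̄ ≈ 0.00 W/m²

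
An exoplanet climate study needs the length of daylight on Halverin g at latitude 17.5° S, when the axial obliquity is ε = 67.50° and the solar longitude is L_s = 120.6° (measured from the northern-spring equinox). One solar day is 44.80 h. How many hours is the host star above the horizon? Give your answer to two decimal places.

Solar declination: sin δ = sin ε · sin L_s = sin 67.50° × sin 120.6° = 0.79522, so δ = +52.676°.
cos h₀ = −tan ϕ · tan δ = −tan(-17.5°) × tan(+52.676°) = 0.4135, so h₀ = 1.1445 rad = 65.57°.
Daylight = 2h₀/(2π) × 44.80 h = (1.1445/π) × 44.80 = 16.32 h.

16.32 h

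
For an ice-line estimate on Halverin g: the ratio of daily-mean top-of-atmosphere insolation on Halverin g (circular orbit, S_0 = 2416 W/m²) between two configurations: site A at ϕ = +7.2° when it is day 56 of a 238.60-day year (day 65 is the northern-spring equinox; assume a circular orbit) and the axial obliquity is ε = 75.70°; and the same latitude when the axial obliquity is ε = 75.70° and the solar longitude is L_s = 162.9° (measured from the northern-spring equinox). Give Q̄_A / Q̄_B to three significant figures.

— Configuration A (ϕ=+7.2°):
Solar longitude: L_s = 360° × (56 − 65)/238.60 = -13.579°, i.e. -13.579° + 360° = 346.421°.
sin δ = sin 75.70° × sin 346.421° = -0.22751, so δ = -13.151°.
cos h₀ = −tan(+7.2°) tan(-13.151°) = 0.0295, h₀ = 1.5413 rad.
Bracket: h₀ sin ϕ sin δ + cos ϕ cos δ sin h₀ = 1.5413×0.12533×-0.22751 + 0.99211×0.97377×0.99956 = -0.043948 + 0.965662 = 0.921714.
Q̄ = (S_0/π) × [bracket] = (2416/π) × 0.921714 = 708.83 W/m².
— Configuration B (ϕ=+7.2°):
Solar declination: sin δ = sin ε · sin L_s = sin 75.70° × sin 162.9° = 0.28493, so δ = +16.555°.
cos h₀ = −tan(+7.2°) tan(+16.555°) = -0.0376, h₀ = 1.6084 rad.
Bracket: h₀ sin ϕ sin δ + cos ϕ cos δ sin h₀ = 1.6084×0.12533×0.28493 + 0.99211×0.95855×0.99929 = 0.057436 + 0.950312 = 1.007748.
Q̄ = (S_0/π) × [bracket] = (2416/π) × 1.007748 = 775.00 W/m².
Ratio Q̄_A / Q̄_B = 708.83 / 775.00 = 0.9146.

Q̄_A / Q̄_B ≈ 0.915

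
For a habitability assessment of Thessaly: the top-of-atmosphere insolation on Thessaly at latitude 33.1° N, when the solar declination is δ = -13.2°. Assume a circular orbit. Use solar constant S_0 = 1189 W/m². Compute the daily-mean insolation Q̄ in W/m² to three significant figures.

cos h₀ = −tan(+33.1°) tan(-13.200°) = 0.1529, h₀ = 1.4173 rad.
Bracket: h₀ sin ϕ sin δ + cos ϕ cos δ sin h₀ = 1.4173×0.54610×-0.22835 + 0.83772×0.97358×0.98824 = -0.176740 + 0.805996 = 0.629256.
Q̄ = (S_0/π) × [bracket] = (1189/π) × 0.629256 = 238.2 W/m².

Q̄ ≈ 238 W/m²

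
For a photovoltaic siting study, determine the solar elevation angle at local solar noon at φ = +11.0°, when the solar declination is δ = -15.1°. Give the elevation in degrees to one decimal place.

At local noon the hour angle is zero, so the zenith angle equals |φ − δ| = |+11.0° − (-15.100°)| = 26.100°.
Elevation = 90° − 26.100° = 63.9°.

63.9°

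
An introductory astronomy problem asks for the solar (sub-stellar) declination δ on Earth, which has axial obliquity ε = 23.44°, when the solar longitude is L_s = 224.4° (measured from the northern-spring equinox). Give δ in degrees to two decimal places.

δ = -16.16°

sin δ = sin ε · sin L_s = sin 23.44° × sin 224.4° = -0.278318.
δ = arcsin(-0.278318) = -16.16°.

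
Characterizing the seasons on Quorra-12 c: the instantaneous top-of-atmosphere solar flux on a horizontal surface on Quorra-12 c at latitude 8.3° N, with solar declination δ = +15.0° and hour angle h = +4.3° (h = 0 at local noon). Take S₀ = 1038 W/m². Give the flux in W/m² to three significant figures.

cos θ_z = sin φ sin δ + cos φ cos δ cos h = 0.037362 + 0.953118 = 0.990480.
Flux = S₀ · cos θ_z = 1038 × 0.990480 = 1028 W/m².

1.03e+03 W/m²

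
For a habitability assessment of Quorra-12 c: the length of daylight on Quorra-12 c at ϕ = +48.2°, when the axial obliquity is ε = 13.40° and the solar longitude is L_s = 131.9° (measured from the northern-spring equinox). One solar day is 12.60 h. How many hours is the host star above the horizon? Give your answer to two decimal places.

7.09 h

Solar declination: sin δ = sin ε · sin L_s = sin 13.40° × sin 131.9° = 0.17249, so δ = +9.933°.
cos h₀ = −tan ϕ · tan δ = −tan(+48.2°) × tan(+9.933°) = -0.1959, so h₀ = 1.7679 rad = 101.29°.
Daylight = 2h₀/(2π) × 12.60 h = (1.7679/π) × 12.60 = 7.09 h.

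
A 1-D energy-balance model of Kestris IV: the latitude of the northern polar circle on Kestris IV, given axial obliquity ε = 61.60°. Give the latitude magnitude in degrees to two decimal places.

28.40°

The polar circle is the lowest latitude that experiences at least one full rotation of continuous daylight at the northern-summer solstice; it lies at |φ| = 90° − ε = 90° − 61.60° = 28.40°.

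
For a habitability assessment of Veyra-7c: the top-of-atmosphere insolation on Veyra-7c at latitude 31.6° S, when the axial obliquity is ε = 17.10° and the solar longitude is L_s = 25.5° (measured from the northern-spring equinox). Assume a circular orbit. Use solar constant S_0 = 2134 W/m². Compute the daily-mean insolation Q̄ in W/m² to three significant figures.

Q̄ ≈ 505 W/m²

Solar declination: sin δ = sin ε · sin L_s = sin 17.10° × sin 25.5° = 0.12659, so δ = +7.272°.
cos h₀ = −tan(-31.6°) tan(+7.272°) = 0.0785, h₀ = 1.4922 rad.
Bracket: h₀ sin ϕ sin δ + cos ϕ cos δ sin h₀ = 1.4922×-0.52399×0.12659 + 0.85173×0.99196×0.99691 = -0.098980 + 0.842271 = 0.743291.
Q̄ = (S_0/π) × [bracket] = (2134/π) × 0.743291 = 504.9 W/m².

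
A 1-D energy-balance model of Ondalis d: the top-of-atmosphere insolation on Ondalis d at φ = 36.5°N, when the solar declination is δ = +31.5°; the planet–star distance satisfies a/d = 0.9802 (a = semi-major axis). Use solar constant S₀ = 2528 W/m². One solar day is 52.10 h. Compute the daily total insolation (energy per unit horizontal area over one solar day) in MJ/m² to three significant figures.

181 MJ/m²

cos H₀ = −tan(+36.5°) tan(+31.500°) = -0.4534, H₀ = 2.0414 rad.
Bracket: H₀ sin φ sin δ + cos φ cos δ sin H₀ = 2.0414×0.59482×0.52250 + 0.80386×0.85264×0.89128 = 0.634454 + 0.610886 = 1.245340.
Inverse-square distance factor (a/d)² = 0.9802² = 0.960792.
Q̄ = (S₀/π) × 0.960792 × [bracket] = (2528/π) × 0.960792 × 1.245340 = 962.82 W/m².
Daily total = Q̄ × 52.10 h × 3600 s/h = 962.82 × 52.10 × 3600 / 10⁶ = 180.6 MJ/m².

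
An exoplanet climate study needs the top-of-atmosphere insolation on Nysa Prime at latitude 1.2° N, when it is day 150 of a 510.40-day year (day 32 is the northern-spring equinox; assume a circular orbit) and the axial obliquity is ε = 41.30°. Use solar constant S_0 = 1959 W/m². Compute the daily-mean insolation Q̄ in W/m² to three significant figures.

Q̄ ≈ 484 W/m²

Solar longitude: L_s = 360° × (150 − 32)/510.40 = 83.229°.
sin δ = sin 41.30° × sin 83.229° = 0.65540, so δ = +40.950°.
cos h₀ = −tan(+1.2°) tan(+40.950°) = -0.0182, h₀ = 1.5890 rad.
Bracket: h₀ sin ϕ sin δ + cos ϕ cos δ sin h₀ = 1.5890×0.02094×0.65540 + 0.99978×0.75528×0.99983 = 0.021808 + 0.754985 = 0.776793.
Q̄ = (S_0/π) × [bracket] = (1959/π) × 0.776793 = 484.4 W/m².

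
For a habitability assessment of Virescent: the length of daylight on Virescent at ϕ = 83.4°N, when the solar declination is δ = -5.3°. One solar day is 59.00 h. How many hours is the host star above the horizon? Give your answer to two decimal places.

cos h₀ = −tan ϕ · tan δ = −tan(+83.4°) × tan(-5.300°) = 0.8018, so h₀ = 0.6406 rad = 36.70°.
Daylight = 2h₀/(2π) × 59.00 h = (0.6406/π) × 59.00 = 12.03 h.

12.03 h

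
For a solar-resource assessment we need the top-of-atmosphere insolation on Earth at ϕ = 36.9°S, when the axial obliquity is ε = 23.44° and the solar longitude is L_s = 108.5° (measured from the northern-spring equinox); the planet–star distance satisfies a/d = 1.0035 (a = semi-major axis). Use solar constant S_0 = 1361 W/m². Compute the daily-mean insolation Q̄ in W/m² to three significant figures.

Q̄ ≈ 183 W/m²

Solar declination: sin δ = sin ε · sin L_s = sin 23.44° × sin 108.5° = 0.37723, so δ = +22.162°.
cos h₀ = −tan(-36.9°) tan(+22.162°) = 0.3058, h₀ = 1.2600 rad.
Bracket: h₀ sin ϕ sin δ + cos ϕ cos δ sin h₀ = 1.2600×-0.60042×0.37723 + 0.79968×0.92612×0.95209 = -0.285386 + 0.705118 = 0.419732.
Inverse-square distance factor (a/d)² = 1.0035² = 1.007012.
Q̄ = (S_0/π) × 1.007012 × [bracket] = (1361/π) × 1.007012 × 0.419732 = 183.1 W/m².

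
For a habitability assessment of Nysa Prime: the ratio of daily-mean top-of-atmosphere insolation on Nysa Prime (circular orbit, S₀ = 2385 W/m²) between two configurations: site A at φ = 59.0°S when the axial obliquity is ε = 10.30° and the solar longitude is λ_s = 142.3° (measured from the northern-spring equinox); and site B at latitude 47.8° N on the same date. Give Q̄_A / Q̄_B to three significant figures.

Q̄_A / Q̄_B ≈ 0.467

— Configuration A (φ=-59.0°):
Solar declination: sin δ = sin ε · sin λ_s = sin 10.30° × sin 142.3° = 0.10934, so δ = +6.277°.
cos H₀ = −tan(-59.0°) tan(+6.277°) = 0.1831, H₀ = 1.3867 rad.
Bracket: H₀ sin φ sin δ + cos φ cos δ sin H₀ = 1.3867×-0.85717×0.10934 + 0.51504×0.99400×0.98310 = -0.129966 + 0.503298 = 0.373332.
Q̄ = (S₀/π) × [bracket] = (2385/π) × 0.373332 = 283.42 W/m².
— Configuration B (φ=+47.8°):
cos H₀ = −tan(+47.8°) tan(+6.277°) = -0.1213, H₀ = 1.6924 rad.
Bracket: H₀ sin φ sin δ + cos φ cos δ sin H₀ = 1.6924×0.74080×0.10934 + 0.67172×0.99400×0.99261 = 0.137083 + 0.662755 = 0.799838.
Q̄ = (S₀/π) × [bracket] = (2385/π) × 0.799838 = 607.21 W/m².
Ratio Q̄_A / Q̄_B = 283.42 / 607.21 = 0.4668.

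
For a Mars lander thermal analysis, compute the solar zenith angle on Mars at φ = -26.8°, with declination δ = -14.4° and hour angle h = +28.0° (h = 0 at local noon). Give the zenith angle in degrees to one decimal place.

cos θ_z = sin φ sin δ + cos φ cos δ cos h = 0.112129 + 0.763347 = 0.875476.
θ_z = arccos(0.875476) = 28.9°.

θ_z = 28.9°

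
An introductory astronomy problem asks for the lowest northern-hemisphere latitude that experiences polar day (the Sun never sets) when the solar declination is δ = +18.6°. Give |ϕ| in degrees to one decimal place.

Polar day requires cos h₀ = −tan ϕ tan δ ≤ −1, i.e. tan ϕ tan δ ≥ 1.
The boundary is |tan ϕ| · |tan δ| = 1, so |ϕ| = 90° − |δ| = 90° − 18.6° = 71.4° in the northern hemisphere.

|ϕ| = 71.4°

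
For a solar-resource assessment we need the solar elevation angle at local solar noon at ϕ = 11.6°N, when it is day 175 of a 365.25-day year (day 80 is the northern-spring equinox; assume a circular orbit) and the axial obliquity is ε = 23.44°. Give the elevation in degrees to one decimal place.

Solar longitude: L_s = 360° × (175 − 80)/365.25 = 93.634°.
sin δ = sin 23.44° × sin 93.634° = 0.39699, so δ = +23.390°.
At local noon the hour angle is zero, so the zenith angle equals |ϕ − δ| = |+11.6° − (+23.390°)| = 11.790°.
Elevation = 90° − 11.790° = 78.2°.

78.2°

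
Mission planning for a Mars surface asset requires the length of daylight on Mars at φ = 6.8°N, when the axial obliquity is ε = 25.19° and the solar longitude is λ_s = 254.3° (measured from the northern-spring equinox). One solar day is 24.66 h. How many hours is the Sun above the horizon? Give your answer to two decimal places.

11.91 h

Solar declination: sin δ = sin ε · sin λ_s = sin 25.19° × sin 254.3° = -0.40974, so δ = -24.189°.
cos H₀ = −tan φ · tan δ = −tan(+6.8°) × tan(-24.189°) = 0.0536, so H₀ = 1.5172 rad = 86.93°.
Daylight = 2H₀/(2π) × 24.66 h = (1.5172/π) × 24.66 = 11.91 h.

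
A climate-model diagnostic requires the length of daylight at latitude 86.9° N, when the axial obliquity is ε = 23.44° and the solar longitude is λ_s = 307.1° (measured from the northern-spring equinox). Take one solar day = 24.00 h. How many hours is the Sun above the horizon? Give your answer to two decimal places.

Solar declination: sin δ = sin ε · sin λ_s = sin 23.44° × sin 307.1° = -0.31727, so δ = -18.498°.
cos H₀ = −tan φ · tan δ = 6.1774 ≥ 1, so the Sun never rises (polar night) and H₀ = 0.
Daylight = 2H₀/(2π) × 24.00 h = (0.0000/π) × 24.00 = 0.00 h.

0.00 h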